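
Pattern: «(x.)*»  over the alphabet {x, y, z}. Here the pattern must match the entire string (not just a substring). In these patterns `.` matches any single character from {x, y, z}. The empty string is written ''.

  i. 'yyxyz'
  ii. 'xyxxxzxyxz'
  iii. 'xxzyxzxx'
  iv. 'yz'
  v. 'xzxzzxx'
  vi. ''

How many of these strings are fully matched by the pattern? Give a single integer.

i → no match
ii → match
iii → no match
iv → no match
v → no match
vi → match
Total matched: 2

2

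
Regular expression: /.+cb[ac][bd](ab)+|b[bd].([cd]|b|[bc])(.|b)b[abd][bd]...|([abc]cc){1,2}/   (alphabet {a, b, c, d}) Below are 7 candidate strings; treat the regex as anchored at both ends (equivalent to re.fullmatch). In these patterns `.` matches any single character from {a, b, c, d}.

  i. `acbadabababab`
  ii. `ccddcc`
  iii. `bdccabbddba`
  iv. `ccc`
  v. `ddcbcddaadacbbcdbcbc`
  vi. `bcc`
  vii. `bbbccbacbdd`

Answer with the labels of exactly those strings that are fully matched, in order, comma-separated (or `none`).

i → match
ii. `ccddcc` → no match
iii. `bdccabbddba` → match
iv. `ccc` → match
v → no match
vi. `bcc` → match
vii. `bbbccbacbdd` → no match

i, iii, iv, vi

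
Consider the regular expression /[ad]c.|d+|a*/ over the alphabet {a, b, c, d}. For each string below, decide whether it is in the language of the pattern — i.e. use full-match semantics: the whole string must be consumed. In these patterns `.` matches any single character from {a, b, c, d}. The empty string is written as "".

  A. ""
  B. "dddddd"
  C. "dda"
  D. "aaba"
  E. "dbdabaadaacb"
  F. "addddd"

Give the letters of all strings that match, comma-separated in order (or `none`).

A → match
B → match
C → no match
D → no match
E → no match
F → no match

A, B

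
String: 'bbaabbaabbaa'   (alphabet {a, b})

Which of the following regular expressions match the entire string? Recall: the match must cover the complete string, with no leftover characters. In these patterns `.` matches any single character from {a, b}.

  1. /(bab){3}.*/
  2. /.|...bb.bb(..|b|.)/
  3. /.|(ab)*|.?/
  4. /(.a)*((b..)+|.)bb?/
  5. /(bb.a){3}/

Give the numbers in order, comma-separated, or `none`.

5

1 → no match — must start with 'bab'
2 → no match
3 → no match
4 → no match
5 → match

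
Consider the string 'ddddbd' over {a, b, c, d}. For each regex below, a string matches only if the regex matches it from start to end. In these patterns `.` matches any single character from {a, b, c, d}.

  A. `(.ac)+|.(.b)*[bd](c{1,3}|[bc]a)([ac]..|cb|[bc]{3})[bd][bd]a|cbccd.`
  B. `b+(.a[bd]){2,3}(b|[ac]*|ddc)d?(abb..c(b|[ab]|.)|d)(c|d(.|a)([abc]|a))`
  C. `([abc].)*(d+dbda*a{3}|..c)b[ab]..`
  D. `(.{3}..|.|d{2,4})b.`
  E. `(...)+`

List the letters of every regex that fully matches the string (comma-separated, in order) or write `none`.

D, E

A → no match
B → no match — must start with 'b'
C → no match
D → match
E → match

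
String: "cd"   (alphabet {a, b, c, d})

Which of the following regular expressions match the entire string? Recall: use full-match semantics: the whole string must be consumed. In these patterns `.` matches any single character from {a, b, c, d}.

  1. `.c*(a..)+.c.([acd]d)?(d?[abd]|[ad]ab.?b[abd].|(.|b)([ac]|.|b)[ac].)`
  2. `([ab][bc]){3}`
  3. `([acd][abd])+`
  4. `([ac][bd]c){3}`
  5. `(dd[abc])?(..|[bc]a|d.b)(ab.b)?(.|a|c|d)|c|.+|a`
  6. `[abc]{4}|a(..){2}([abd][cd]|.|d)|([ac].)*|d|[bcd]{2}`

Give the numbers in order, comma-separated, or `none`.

1 → no match
2 → no match
3 → match
4 → no match — must end with "c"
5 → match
6 → match

3, 5, 6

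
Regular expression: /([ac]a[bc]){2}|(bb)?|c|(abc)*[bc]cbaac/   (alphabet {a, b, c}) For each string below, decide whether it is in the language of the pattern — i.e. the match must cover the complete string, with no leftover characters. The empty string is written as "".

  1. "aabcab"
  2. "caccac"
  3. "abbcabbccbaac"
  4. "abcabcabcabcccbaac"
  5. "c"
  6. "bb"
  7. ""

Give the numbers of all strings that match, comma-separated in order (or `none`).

1 → match
2 → match
3 → no match
4 → match
5 → match
6 → match
7 → match

1, 2, 4, 5, 6, 7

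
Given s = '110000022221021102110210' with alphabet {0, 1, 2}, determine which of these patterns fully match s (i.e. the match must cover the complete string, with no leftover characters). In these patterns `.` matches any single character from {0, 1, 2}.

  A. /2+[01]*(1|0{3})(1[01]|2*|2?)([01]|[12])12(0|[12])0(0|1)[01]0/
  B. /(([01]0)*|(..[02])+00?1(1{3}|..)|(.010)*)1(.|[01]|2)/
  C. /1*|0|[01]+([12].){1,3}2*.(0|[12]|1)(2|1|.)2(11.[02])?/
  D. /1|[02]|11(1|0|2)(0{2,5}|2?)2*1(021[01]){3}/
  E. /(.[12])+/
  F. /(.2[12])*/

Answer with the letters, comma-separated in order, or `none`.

D

A → no match — must start with '2'
B → no match
C → no match
D → match
E → no match
F → no match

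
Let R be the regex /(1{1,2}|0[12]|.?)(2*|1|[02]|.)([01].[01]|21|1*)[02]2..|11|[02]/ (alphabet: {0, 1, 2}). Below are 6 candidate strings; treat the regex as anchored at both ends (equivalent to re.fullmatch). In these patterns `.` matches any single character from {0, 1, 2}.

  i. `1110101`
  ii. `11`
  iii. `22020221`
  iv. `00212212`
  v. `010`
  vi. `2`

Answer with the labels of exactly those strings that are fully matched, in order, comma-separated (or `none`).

ii, iv, vi

i. `1110101` → no match
ii. `11` → match
iii. `22020221` → no match
iv. `00212212` → match
v. `010` → no match
vi. `2` → match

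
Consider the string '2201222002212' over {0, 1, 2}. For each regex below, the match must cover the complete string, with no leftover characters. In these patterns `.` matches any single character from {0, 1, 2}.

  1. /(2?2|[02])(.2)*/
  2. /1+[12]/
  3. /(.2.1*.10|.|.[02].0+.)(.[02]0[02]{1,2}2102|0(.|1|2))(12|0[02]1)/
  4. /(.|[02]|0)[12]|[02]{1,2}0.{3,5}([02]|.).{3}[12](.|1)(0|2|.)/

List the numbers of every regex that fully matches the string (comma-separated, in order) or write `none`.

4

1 → no match
2 → no match — must start with '1'
3 → no match
4 → match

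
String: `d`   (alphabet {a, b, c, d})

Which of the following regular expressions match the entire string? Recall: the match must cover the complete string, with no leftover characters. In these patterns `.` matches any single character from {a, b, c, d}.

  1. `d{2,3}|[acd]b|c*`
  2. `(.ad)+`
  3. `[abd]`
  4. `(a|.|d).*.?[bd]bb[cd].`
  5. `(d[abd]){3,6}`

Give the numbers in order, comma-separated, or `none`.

1 → no match
2 → no match — must end with `ad`
3 → match
4 → no match
5 → no match

3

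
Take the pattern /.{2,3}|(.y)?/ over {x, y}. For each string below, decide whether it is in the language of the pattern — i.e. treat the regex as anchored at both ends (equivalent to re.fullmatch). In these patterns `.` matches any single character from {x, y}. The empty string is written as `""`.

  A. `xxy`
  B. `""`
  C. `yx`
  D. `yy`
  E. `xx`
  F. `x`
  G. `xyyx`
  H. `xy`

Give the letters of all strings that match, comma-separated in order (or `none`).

A → match
B → match
C → match
D → match
E → match
F → no match
G → no match
H → match

A, B, C, D, E, H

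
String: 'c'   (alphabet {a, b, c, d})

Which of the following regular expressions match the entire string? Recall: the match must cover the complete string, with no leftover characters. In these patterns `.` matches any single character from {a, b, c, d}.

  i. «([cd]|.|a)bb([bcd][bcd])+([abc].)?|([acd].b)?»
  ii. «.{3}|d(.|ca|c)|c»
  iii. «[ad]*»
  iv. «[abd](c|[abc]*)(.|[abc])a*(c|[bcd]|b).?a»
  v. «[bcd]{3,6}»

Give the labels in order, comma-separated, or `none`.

i → no match
ii → match
iii → no match
iv → no match — must end with 'a'
v → no match

ii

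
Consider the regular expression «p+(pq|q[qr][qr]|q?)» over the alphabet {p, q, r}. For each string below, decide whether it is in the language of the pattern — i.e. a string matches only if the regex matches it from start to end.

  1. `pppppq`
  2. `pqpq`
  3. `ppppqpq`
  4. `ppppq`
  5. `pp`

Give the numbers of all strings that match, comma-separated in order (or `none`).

1, 4, 5

1 → match
2 → no match
3 → no match
4 → match
5 → match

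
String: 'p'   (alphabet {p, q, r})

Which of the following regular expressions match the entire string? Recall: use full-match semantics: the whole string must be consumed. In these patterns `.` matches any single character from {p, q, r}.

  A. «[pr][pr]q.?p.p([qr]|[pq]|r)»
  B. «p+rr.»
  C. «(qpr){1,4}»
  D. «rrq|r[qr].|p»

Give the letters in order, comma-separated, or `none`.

D

A → no match
B → no match
C → no match — must start with 'qpr'
D → match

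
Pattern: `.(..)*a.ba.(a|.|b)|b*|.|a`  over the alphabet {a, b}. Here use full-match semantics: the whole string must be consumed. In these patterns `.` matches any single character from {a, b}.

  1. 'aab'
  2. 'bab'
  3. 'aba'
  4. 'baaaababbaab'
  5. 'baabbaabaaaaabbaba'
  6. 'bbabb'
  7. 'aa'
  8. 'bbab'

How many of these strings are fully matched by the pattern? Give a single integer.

1 → no match
2 → no match
3 → no match
4 → no match
5 → no match
6 → no match
7 → no match
8 → no match
Total matched: 0

0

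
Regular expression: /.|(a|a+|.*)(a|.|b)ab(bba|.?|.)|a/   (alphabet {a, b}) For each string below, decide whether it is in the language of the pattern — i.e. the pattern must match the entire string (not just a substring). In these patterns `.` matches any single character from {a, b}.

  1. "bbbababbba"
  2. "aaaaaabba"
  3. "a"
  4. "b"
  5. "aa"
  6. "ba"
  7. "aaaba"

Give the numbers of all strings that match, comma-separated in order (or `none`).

1 → match
2 → no match
3 → match
4 → match
5 → no match
6 → no match
7 → match

1, 3, 4, 7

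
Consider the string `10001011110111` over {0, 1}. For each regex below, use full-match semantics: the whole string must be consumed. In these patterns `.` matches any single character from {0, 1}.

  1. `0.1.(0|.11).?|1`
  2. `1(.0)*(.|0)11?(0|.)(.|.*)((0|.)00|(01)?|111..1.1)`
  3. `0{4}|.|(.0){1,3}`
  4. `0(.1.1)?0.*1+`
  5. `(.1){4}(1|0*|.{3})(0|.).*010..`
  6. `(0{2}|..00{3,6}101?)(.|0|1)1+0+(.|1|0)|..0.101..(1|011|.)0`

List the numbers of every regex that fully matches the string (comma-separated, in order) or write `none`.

1 → no match
2 → match
3 → no match
4 → no match — must start with `0`
5 → no match
6 → no match

2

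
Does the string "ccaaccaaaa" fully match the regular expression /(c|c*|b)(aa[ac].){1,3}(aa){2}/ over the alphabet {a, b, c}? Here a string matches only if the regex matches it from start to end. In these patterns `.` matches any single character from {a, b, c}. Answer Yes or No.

Yes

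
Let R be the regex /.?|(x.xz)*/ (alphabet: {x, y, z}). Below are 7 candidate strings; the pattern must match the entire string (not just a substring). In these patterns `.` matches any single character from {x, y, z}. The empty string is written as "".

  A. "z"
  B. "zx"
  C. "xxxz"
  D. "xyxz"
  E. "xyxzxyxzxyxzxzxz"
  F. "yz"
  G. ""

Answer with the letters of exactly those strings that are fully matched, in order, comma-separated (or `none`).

A, C, D, E, G

A → match
B → no match
C → match
D → match
E → match
F → no match
G → match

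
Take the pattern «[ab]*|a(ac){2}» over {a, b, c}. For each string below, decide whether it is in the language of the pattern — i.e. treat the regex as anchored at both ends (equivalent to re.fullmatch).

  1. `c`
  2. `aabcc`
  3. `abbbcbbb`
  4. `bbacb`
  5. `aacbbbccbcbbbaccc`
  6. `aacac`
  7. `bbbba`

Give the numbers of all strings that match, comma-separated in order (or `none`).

1. `c` → no match
2. `aabcc` → no match
3. `abbbcbbb` → no match
4. `bbacb` → no match
5 → no match
6. `aacac` → match
7. `bbbba` → match

6, 7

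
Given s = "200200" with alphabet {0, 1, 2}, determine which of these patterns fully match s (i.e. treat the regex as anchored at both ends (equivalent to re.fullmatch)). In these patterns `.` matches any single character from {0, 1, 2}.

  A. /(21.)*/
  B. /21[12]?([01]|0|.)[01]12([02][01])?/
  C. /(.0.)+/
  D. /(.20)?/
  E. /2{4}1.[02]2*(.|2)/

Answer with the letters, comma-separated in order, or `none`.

C

A → no match
B → no match — must start with "21"
C → match
D → no match
E → no match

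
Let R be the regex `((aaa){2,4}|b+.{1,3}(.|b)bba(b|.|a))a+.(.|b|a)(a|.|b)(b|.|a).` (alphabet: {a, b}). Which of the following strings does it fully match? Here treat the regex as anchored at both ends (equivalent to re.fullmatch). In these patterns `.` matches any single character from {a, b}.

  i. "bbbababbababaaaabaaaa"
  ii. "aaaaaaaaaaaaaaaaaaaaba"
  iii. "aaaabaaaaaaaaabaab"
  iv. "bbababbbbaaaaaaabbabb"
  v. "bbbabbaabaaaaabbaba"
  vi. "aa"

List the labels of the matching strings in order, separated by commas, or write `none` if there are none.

i → no match
ii → match
iii → no match
iv → no match
v → no match
vi → no match

ii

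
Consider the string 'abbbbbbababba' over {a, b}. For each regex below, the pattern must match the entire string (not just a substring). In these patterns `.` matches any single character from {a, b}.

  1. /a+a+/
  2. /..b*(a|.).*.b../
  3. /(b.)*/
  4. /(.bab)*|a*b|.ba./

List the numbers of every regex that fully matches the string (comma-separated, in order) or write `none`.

2

1 → no match
2 → match
3 → no match
4 → no match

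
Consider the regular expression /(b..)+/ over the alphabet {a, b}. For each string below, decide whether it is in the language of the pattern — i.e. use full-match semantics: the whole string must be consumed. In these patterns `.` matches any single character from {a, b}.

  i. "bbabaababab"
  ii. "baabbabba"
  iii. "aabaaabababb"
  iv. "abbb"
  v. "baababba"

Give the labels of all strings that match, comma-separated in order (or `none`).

i → no match
ii → match
iii → no match — must start with "b"
iv → no match — must start with "b"
v → no match

ii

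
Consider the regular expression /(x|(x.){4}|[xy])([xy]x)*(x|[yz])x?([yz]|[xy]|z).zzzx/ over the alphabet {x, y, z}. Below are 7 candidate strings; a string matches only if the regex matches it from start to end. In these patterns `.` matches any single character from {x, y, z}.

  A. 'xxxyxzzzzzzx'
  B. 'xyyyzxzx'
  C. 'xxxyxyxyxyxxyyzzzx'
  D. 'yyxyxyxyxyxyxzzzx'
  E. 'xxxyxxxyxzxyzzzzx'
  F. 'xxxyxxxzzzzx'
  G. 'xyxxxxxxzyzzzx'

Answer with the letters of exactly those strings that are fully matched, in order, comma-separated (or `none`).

A, C, D, E, F, G

A → match
B → no match — must end with 'zzzx'
C → match
D → match
E → match
F → match
G → match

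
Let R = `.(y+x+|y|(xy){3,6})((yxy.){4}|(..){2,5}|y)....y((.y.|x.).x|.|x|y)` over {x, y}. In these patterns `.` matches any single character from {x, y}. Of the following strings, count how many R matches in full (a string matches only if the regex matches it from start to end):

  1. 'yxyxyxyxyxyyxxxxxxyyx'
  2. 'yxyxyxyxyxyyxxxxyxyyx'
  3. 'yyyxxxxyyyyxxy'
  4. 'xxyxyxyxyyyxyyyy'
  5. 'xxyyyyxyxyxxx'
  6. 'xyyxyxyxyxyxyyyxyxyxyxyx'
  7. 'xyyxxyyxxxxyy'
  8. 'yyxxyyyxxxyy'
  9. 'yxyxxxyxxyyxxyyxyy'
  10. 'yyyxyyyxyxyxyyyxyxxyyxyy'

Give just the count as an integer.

1 → match
2 → match
3 → no match
4 → match
5 → no match
6 → match
7 → no match
8 → match
9 → no match
10 → match
Total matched: 6

6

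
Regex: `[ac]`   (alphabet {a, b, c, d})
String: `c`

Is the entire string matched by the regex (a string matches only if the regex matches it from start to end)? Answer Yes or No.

Yes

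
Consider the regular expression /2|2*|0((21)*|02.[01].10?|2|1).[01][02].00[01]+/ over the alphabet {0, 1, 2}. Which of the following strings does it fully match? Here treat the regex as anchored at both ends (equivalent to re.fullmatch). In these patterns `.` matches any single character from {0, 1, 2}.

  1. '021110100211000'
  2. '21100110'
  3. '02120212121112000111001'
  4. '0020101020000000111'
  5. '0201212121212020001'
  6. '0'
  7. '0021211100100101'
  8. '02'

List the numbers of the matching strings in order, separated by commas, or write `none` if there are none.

1 → no match
2 → no match
3 → no match
4 → match
5 → no match
6 → no match
7 → no match
8 → no match

4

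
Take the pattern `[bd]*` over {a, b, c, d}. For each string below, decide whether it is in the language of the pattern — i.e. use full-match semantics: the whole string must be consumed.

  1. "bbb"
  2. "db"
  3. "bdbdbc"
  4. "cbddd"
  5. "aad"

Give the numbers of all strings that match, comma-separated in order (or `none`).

1. "bbb" → match
2. "db" → match
3. "bdbdbc" → no match
4. "cbddd" → no match
5. "aad" → no match

1, 2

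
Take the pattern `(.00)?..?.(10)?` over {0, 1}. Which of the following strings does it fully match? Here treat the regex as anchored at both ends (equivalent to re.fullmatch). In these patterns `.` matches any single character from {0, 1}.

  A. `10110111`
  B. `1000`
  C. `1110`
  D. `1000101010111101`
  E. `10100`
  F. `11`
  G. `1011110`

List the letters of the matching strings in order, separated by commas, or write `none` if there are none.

C, F

A → no match
B → no match
C → match
D → no match
E → no match
F → match
G → no match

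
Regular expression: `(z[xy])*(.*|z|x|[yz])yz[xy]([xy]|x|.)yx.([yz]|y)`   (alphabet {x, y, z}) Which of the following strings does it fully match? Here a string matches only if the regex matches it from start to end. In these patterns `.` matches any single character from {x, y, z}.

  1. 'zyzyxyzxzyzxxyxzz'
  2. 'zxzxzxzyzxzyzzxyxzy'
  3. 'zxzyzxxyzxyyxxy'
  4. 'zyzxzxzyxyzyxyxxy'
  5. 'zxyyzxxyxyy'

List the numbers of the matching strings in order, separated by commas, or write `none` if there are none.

1, 3, 4, 5

1 → match
2 → no match
3 → match
4 → match
5 → match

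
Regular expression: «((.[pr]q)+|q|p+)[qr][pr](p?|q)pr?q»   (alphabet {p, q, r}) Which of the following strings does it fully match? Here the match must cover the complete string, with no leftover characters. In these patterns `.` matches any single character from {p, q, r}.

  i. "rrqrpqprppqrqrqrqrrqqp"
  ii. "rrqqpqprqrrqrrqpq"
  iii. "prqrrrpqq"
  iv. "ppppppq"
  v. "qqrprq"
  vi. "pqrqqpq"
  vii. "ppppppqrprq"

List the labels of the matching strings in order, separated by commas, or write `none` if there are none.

i → no match — must end with "q"
ii → match
iii. "prqrrrpqq" → no match
iv. "ppppppq" → no match
v. "qqrprq" → match
vi. "pqrqqpq" → no match
vii. "ppppppqrprq" → match

ii, v, vii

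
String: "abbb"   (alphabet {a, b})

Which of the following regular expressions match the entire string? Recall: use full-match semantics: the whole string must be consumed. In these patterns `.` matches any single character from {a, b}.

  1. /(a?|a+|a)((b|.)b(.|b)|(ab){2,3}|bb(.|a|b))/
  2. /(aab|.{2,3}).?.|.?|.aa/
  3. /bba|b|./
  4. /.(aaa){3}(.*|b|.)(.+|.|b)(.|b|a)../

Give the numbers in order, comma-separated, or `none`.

1 → match
2 → match
3 → no match
4 → no match

1, 2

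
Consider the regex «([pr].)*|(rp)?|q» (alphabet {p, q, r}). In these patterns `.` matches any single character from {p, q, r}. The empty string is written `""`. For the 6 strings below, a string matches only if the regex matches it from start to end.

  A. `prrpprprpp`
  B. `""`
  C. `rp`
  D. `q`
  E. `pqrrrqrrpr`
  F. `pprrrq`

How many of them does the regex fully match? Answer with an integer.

6

A → match
B → match
C → match
D → match
E → match
F → match
Total matched: 6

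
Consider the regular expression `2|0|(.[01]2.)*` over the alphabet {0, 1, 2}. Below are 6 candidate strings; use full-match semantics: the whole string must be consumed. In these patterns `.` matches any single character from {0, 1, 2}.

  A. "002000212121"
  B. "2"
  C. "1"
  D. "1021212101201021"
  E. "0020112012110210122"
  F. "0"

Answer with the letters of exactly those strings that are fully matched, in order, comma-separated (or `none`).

A, B, D, F

A. "002000212121" → match
B. "2" → match
C. "1" → no match
D → match
E → no match
F. "0" → match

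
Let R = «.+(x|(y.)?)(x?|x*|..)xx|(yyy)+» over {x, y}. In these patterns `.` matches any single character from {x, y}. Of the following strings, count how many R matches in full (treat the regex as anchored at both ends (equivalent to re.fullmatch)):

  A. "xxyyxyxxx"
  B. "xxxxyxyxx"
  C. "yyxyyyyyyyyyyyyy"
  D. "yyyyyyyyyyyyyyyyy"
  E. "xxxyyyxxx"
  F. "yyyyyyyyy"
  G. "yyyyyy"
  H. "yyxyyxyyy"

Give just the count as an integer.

A → match
B → match
C → no match
D → no match
E → match
F → match
G → match
H → no match
Total matched: 5

5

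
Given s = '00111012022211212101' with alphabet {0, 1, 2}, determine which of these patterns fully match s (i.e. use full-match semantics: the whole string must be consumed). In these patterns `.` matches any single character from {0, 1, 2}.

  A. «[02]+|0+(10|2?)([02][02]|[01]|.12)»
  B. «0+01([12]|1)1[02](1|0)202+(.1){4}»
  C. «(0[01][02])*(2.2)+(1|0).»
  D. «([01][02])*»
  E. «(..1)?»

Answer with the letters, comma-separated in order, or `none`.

A → no match
B → match
C → no match
D → no match
E → no match

B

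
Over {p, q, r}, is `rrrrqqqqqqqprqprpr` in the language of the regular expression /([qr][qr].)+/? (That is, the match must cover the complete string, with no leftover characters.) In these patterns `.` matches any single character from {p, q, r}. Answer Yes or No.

No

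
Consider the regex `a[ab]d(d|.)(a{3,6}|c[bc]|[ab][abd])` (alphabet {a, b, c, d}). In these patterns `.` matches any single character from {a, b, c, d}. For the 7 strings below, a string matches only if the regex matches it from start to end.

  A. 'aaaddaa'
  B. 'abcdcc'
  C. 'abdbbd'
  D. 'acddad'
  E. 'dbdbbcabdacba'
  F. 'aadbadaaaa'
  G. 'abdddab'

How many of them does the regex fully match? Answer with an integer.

1

A → no match
B → no match
C → match
D → no match
E → no match — must start with 'a'
F → no match
G → no match
Total matched: 1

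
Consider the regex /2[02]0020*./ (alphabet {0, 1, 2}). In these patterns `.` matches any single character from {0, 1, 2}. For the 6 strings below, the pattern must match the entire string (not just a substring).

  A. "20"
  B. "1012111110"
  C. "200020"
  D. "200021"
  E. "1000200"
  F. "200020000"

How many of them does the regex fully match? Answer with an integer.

A. "20" → no match
B. "1012111110" → no match — must start with "2"
C. "200020" → match
D. "200021" → match
E. "1000200" → no match — must start with "2"
F. "200020000" → match
Total matched: 3

3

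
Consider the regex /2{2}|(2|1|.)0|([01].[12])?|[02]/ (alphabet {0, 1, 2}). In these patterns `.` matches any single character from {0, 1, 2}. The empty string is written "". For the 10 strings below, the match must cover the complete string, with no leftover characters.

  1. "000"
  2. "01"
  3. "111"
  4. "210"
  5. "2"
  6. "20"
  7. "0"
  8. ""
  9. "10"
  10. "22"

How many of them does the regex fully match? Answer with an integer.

7

1 → no match
2 → no match
3 → match
4 → no match
5 → match
6 → match
7 → match
8 → match
9 → match
10 → match
Total matched: 7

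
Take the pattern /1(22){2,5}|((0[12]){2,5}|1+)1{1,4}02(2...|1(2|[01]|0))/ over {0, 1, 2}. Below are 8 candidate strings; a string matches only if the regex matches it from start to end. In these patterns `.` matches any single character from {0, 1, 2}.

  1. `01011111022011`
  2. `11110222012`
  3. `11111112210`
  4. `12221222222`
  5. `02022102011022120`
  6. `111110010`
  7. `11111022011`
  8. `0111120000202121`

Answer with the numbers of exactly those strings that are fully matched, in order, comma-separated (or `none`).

1 → match
2 → no match
3 → no match
4 → no match
5 → no match
6 → no match
7 → match
8 → no match

1, 7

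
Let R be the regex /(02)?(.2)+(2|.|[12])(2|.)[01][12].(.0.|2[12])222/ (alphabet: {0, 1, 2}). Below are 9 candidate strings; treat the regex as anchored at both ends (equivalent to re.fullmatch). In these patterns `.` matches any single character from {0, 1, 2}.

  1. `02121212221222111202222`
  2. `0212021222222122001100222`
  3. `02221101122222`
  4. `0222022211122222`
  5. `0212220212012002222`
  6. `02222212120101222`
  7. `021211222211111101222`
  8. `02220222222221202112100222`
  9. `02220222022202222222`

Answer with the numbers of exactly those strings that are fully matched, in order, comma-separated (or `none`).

1, 3, 4, 5, 6, 9

1 → match
2 → no match
3 → match
4 → match
5 → match
6 → match
7 → no match
8 → no match
9 → match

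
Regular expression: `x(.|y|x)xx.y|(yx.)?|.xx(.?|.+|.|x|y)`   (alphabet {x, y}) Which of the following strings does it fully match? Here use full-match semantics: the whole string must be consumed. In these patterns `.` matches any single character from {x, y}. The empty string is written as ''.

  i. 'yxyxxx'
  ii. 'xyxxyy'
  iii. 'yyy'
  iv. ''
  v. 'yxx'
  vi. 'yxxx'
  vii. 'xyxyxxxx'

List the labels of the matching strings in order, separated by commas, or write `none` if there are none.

ii, iv, v, vi

i → no match
ii → match
iii → no match
iv → match
v → match
vi → match
vii → no match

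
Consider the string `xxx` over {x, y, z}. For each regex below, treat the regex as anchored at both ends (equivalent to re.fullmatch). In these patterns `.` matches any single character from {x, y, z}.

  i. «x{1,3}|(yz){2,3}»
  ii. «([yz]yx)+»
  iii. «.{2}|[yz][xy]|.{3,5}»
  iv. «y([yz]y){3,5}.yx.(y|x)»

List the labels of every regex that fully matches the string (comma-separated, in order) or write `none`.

i → match
ii → no match — must end with `yx`
iii → match
iv → no match — must start with `y`

i, iii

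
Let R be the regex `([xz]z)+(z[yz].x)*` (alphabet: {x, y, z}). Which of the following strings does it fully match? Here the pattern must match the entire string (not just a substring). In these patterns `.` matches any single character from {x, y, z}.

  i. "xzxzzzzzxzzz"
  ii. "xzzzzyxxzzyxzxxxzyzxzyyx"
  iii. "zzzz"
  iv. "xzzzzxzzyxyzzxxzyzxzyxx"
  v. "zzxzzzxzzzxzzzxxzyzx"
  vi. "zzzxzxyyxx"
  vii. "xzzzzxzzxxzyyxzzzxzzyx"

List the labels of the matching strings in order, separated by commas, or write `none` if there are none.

i → match
ii → no match
iii → match
iv → no match
v → match
vi → no match
vii → match

i, iii, v, vii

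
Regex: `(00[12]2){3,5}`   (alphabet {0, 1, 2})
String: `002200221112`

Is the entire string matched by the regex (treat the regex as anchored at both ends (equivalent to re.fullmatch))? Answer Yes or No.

No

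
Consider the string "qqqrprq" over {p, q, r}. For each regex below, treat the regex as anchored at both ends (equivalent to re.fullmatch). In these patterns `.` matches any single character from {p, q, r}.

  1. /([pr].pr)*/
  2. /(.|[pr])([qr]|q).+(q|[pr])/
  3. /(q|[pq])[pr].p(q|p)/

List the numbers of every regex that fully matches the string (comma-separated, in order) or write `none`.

1 → no match
2 → match
3 → no match

2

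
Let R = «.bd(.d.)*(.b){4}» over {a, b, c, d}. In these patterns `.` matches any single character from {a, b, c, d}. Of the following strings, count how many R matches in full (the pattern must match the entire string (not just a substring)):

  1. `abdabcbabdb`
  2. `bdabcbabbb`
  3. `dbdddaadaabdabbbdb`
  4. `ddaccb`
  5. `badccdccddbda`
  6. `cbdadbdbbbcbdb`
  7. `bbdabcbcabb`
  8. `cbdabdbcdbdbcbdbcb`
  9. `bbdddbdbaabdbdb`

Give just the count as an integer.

2

1 → match
2 → no match
3 → no match
4 → no match
5 → no match — must end with `b`
6 → match
7 → no match
8 → no match
9 → no match
Total matched: 2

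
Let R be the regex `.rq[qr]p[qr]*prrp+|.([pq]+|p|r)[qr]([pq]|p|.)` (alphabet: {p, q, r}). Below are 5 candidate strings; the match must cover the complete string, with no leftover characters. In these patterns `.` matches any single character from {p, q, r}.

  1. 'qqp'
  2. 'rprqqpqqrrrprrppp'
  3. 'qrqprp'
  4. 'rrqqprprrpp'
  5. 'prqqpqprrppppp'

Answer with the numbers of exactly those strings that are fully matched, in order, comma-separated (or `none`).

1 → no match
2 → no match
3 → no match
4 → match
5 → match

4, 5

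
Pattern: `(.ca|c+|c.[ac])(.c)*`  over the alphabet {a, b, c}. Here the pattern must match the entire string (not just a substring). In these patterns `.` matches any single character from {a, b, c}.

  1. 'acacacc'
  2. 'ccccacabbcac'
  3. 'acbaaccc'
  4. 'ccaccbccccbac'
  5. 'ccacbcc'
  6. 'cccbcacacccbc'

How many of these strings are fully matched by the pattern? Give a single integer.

1

1. 'acacacc' → no match
2. 'ccccacabbcac' → no match
3. 'acbaaccc' → no match
4 → no match
5. 'ccacbcc' → no match
6 → match
Total matched: 1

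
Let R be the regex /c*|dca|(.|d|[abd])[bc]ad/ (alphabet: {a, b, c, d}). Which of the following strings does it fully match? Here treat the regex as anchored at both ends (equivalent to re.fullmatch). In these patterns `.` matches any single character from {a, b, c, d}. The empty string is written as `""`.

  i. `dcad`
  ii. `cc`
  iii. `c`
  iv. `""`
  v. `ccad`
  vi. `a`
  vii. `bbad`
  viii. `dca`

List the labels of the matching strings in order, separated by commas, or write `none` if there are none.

i, ii, iii, iv, v, vii, viii

i. `dcad` → match
ii. `cc` → match
iii. `c` → match
iv. `""` → match
v. `ccad` → match
vi. `a` → no match
vii. `bbad` → match
viii. `dca` → match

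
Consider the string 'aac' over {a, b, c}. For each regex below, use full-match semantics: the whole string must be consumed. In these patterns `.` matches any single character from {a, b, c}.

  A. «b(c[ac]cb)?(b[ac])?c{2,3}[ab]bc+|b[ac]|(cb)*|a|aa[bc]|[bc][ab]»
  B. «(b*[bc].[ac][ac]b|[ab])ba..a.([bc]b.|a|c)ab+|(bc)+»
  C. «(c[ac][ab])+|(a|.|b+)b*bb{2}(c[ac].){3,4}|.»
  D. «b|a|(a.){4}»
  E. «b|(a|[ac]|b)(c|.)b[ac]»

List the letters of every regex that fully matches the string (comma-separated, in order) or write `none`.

A → match
B → no match
C → no match
D → no match
E → no match

A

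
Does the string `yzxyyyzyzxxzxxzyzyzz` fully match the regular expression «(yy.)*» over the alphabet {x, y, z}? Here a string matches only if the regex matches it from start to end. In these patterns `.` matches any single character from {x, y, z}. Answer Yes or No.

No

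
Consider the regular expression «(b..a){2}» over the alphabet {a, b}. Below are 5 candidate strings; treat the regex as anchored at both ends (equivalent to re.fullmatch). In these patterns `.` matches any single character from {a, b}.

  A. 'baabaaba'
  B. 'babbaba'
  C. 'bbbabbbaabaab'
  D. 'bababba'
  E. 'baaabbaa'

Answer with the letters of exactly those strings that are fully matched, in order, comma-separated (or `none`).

E

A. 'baabaaba' → no match
B. 'babbaba' → no match
C → no match — must end with 'a'
D. 'bababba' → no match
E. 'baaabbaa' → match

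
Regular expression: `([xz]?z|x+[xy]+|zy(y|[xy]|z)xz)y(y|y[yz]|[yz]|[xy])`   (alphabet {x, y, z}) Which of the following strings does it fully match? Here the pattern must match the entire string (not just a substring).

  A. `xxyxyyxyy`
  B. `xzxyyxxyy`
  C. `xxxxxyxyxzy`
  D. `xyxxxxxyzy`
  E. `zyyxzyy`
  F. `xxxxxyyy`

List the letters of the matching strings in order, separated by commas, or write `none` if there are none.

A → match
B → no match
C → no match
D → no match
E → match
F → match

A, E, F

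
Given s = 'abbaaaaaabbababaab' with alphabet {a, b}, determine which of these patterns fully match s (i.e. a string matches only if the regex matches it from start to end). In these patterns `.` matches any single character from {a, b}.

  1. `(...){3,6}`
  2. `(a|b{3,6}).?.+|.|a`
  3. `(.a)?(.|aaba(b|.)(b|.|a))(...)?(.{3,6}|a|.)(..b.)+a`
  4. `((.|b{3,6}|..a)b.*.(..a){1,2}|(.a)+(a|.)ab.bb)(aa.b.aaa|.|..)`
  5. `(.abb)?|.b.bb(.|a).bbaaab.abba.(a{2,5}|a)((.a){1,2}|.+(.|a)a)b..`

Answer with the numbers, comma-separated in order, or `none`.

1, 2, 4

1 → match
2 → match
3 → no match — must end with 'a'
4 → match
5 → no match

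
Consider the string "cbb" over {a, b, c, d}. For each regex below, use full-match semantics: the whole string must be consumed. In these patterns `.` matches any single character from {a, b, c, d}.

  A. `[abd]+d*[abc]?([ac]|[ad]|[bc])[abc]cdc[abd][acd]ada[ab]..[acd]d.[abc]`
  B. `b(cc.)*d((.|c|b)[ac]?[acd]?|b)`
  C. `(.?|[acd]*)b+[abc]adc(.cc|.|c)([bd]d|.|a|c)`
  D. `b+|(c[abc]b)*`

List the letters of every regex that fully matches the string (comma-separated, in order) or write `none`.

A → no match
B → no match — must start with "b"
C → no match
D → match

D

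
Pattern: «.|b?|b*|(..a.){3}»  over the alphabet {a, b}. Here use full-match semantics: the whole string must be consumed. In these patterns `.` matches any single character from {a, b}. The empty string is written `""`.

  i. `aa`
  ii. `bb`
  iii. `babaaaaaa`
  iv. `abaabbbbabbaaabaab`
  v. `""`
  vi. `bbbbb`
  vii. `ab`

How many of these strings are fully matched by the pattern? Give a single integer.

3

i → no match
ii → match
iii → no match
iv → no match
v → match
vi → match
vii → no match
Total matched: 3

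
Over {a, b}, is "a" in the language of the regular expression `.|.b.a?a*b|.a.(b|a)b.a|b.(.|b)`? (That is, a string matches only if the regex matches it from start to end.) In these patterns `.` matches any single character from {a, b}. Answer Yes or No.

Yes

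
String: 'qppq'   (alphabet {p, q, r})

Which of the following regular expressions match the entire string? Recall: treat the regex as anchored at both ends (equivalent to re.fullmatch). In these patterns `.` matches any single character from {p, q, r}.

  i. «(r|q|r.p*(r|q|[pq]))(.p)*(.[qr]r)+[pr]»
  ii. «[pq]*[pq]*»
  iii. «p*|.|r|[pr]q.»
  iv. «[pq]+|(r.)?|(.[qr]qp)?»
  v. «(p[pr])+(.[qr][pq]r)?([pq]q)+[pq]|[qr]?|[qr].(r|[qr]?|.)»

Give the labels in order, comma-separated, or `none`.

i → no match
ii → match
iii → no match
iv → match
v → no match

ii, iv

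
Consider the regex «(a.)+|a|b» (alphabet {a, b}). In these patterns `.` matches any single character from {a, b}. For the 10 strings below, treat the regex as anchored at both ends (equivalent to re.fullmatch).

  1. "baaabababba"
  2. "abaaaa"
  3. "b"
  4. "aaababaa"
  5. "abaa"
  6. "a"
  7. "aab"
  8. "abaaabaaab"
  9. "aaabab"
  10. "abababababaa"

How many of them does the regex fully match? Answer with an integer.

8

1 → no match
2 → match
3 → match
4 → match
5 → match
6 → match
7 → no match
8 → match
9 → match
10 → match
Total matched: 8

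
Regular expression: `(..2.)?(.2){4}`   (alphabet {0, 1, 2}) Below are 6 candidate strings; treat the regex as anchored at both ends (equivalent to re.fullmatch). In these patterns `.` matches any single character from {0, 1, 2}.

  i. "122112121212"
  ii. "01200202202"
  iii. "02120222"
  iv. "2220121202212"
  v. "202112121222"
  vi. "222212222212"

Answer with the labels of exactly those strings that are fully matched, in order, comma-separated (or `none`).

i → match
ii → no match
iii → match
iv → no match
v → match
vi → match

i, iii, v, vi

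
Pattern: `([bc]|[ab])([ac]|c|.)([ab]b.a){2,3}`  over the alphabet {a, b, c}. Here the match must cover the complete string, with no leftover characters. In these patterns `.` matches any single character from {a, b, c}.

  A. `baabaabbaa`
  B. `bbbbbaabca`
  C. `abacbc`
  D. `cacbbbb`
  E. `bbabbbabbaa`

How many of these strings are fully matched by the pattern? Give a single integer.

2

A. `baabaabbaa` → match
B. `bbbbbaabca` → match
C. `abacbc` → no match — must end with `a`
D. `cacbbbb` → no match — must end with `a`
E. `bbabbbabbaa` → no match
Total matched: 2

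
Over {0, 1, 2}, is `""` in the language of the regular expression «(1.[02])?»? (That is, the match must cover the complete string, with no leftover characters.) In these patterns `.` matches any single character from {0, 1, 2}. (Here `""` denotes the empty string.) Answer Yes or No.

Yes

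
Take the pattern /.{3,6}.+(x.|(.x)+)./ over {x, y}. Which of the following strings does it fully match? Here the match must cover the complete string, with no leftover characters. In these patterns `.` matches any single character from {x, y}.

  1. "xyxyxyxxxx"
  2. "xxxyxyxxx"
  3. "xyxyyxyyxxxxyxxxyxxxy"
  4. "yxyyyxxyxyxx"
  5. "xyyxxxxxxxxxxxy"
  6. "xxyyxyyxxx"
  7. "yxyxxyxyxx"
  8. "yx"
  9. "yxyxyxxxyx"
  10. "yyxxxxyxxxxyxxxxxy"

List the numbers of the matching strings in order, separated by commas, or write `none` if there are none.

1, 2, 3, 4, 5, 6, 7, 9, 10

1. "xyxyxyxxxx" → match
2. "xxxyxyxxx" → match
3 → match
4. "yxyyyxxyxyxx" → match
5 → match
6. "xxyyxyyxxx" → match
7. "yxyxxyxyxx" → match
8. "yx" → no match
9. "yxyxyxxxyx" → match
10 → match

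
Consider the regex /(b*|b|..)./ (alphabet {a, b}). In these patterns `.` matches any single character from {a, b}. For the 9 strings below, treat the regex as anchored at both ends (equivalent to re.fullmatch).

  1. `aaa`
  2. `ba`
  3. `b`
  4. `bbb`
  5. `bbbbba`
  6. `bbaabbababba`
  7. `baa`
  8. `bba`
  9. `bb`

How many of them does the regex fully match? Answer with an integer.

8

1. `aaa` → match
2. `ba` → match
3. `b` → match
4. `bbb` → match
5. `bbbbba` → match
6. `bbaabbababba` → no match
7. `baa` → match
8. `bba` → match
9. `bb` → match
Total matched: 8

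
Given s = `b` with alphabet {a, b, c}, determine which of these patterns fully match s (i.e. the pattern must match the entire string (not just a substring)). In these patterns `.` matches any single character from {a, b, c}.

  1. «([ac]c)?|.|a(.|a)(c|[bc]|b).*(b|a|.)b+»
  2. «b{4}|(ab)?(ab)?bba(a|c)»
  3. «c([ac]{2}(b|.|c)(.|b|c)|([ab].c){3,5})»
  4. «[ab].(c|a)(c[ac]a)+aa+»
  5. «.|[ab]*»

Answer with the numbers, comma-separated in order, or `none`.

1, 5

1 → match
2 → no match
3 → no match — must start with `c`
4 → no match — must end with `a`
5 → match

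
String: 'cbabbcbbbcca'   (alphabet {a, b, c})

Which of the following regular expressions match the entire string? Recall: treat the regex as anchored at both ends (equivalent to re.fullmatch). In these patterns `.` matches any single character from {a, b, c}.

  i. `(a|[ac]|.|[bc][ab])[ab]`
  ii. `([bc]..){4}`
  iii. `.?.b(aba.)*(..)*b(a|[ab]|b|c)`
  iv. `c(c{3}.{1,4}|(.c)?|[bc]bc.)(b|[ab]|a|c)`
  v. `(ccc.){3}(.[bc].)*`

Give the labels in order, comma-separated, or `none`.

ii

i → no match
ii → match
iii → no match
iv → no match
v → no match — must start with 'ccc'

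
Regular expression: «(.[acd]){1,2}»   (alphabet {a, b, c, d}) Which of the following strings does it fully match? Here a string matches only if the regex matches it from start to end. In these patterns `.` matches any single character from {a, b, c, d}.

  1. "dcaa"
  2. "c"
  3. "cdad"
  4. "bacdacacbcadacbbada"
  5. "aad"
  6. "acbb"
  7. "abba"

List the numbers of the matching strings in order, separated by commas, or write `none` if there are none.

1 → match
2 → no match
3 → match
4 → no match
5 → no match
6 → no match
7 → no match

1, 3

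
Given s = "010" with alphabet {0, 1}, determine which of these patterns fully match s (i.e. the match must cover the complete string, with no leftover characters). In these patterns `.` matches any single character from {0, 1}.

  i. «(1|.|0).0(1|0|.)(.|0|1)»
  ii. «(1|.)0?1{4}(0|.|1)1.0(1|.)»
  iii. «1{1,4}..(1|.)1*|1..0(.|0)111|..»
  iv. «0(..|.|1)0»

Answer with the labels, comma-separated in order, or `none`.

iv

i → no match
ii → no match
iii → no match
iv → match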